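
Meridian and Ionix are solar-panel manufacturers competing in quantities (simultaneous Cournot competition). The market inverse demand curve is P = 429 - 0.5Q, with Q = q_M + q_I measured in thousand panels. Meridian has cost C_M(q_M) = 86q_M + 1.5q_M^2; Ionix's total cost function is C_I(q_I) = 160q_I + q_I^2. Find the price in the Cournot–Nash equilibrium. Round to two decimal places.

Meridian's profit: π_M = (429 - 0.5Q)q_M - (86q_M + (3/2)q_M²). Setting ∂π_M/∂q_M = 0: 343 - 4q_M - (1/2)(q_I) = 0.
Ionix's profit: π_I = (429 - 0.5Q)q_I - (160q_I + q_I²). Setting ∂π_I/∂q_I = 0: 269 - 3q_I - (1/2)(q_M) = 0.
Rearranging gives the reaction functions q_M = (343 - (1/2)q_I)/4 and q_I = (269 - (1/2)q_M)/3.
Solving the pair: q_M = 76.1277, q_I = 76.9787.
Total output Q = 153.1064, so price P = 429 - (1/2)·153.1064 = 352.4468.

352.45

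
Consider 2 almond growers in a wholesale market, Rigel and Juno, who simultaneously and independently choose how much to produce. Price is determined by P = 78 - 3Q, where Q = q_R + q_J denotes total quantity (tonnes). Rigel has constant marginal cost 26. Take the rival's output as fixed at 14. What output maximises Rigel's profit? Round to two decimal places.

With the rival's output fixed at 14, Rigel's profit is π_R = (78 - 3·14 - 3q_R)q_R - (26q_R) = (36 - 3q_R)q_R - (26q_R).
∂π_R/∂q_R = 10 - 6q_R = 0, so q_R = 5/3.

1.67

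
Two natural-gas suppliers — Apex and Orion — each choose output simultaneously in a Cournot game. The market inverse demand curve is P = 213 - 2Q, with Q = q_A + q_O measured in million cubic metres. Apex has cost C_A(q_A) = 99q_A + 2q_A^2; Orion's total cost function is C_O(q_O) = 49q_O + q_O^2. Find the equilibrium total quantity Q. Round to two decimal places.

32.73

Apex's profit: π_A = (213 - 2Q)q_A - (99q_A + 2q_A²). Setting ∂π_A/∂q_A = 0: 114 - 8q_A - 2(q_O) = 0.
Orion's profit: π_O = (213 - 2Q)q_O - (49q_O + q_O²). Setting ∂π_O/∂q_O = 0: 164 - 6q_O - 2(q_A) = 0.
Rearranging gives the reaction functions q_A = (114 - 2q_O)/8 and q_O = (164 - 2q_A)/6.
Substituting one into the other gives q_A = 89/11 and q_O = 271/11.
Total output Q = 89/11 + 271/11 = 360/11.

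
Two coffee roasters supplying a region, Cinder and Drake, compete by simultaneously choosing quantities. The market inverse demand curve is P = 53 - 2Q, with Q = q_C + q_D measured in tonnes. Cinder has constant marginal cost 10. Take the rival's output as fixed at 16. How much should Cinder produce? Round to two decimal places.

2.75

With the rival's output fixed at 16, Cinder's profit is π_C = (53 - 2·16 - 2q_C)q_C - (10q_C) = (21 - 2q_C)q_C - (10q_C).
∂π_C/∂q_C = 11 - 4q_C = 0, so q_C = 11/4.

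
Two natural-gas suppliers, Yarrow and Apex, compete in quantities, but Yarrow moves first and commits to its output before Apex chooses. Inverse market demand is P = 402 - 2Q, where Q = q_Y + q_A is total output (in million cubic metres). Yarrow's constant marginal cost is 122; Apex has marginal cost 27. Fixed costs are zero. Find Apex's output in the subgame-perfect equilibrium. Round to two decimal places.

Solve by backward induction. Given q_Y, the follower Apex maximises π_A = (402 - 2q_Y - 2q_A)q_A - 27q_A.
Follower FOC: 375 - 2q_Y - 4q_A = 0, so q_A(q_Y) = (375 - 2q_Y)/4.
Yarrow substitutes q_A(q_Y) into its own profit: π_Y = q_Y(402 - 2q_Y - (375 - 2q_Y)/2) - 122q_Y = (429/2 - q_Y)q_Y - 122q_Y.
Leader FOC: 185/2 - 2q_Y = 0, so q_Y = 185/4.
Then q_A = (375 - 2·(185/4))/4 = 565/8.

70.63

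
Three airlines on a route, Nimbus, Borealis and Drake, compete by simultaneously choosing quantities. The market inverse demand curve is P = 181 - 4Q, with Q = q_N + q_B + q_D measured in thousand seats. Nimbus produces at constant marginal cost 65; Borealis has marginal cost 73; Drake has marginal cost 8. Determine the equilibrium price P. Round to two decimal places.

Nimbus's profit: π_N = (181 - 4Q)q_N - (65q_N). Setting ∂π_N/∂q_N = 0: 116 - 8q_N - 4(q_B + q_D) = 0.
Borealis's profit: π_B = (181 - 4Q)q_B - (73q_B). Setting ∂π_B/∂q_B = 0: 108 - 8q_B - 4(q_N + q_D) = 0.
Drake's first-order condition: 173 - 8q_D - 4(q_N + q_B) = 0.
Adding the 3 conditions: 397 − 8Q − 8Q = 0, i.e. Q = 397/16.
Back-substituting: q_N = (116 − 397/4)/4 = 67/16, q_B = (108 − 397/4)/4 = 35/16, q_D = (173 − 397/4)/4 = 295/16.
Total output Q = 397/16, so price P = 181 - 4·(397/16) = 327/4.

81.75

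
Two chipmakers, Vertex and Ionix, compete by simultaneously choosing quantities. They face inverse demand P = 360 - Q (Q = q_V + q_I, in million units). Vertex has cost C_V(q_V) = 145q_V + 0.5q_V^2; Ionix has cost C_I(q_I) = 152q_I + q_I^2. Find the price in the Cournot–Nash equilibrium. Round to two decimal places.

263.55

Vertex's profit: π_V = (360 - Q)q_V - (145q_V + (1/2)q_V²). Setting ∂π_V/∂q_V = 0: 215 - 3q_V - (q_I) = 0.
Ionix's profit: π_I = (360 - Q)q_I - (152q_I + q_I²). Setting ∂π_I/∂q_I = 0: 208 - 4q_I - (q_V) = 0.
Rearranging gives the reaction functions q_V = (215 - q_I)/3 and q_I = (208 - q_V)/4.
Solving the pair: q_V = 652/11, q_I = 409/11.
Total output Q = 1061/11, so price P = 360 - 1061/11 = 263.5455.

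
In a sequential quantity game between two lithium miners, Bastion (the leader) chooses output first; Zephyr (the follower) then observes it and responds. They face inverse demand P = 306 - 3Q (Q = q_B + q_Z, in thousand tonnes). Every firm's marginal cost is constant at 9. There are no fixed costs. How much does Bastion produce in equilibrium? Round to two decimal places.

49.50

Solve by backward induction. Given q_B, the follower Zephyr maximises π_Z = (306 - 3q_B - 3q_Z)q_Z - 9q_Z.
Follower FOC: 297 - 3q_B - 6q_Z = 0, so q_Z(q_B) = (297 - 3q_B)/6.
Bastion substitutes q_Z(q_B) into its own profit: π_B = q_B(306 - 3q_B - (297 - 3q_B)/2) - 9q_B = (315/2 - (3/2)q_B)q_B - 9q_B.
Leader FOC: 297/2 - 3q_B = 0, so q_B = 99/2.
Then q_Z = (297 - 3·(99/2))/6 = 99/4.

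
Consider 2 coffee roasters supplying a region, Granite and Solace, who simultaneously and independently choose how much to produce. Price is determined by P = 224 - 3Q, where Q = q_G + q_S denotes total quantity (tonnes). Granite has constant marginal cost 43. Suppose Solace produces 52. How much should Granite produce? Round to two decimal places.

With the rival's output fixed at 52, Granite's profit is π_G = (224 - 3·52 - 3q_G)q_G - (43q_G) = (68 - 3q_G)q_G - (43q_G).
∂π_G/∂q_G = 25 - 6q_G = 0, so q_G = 25/6.

4.17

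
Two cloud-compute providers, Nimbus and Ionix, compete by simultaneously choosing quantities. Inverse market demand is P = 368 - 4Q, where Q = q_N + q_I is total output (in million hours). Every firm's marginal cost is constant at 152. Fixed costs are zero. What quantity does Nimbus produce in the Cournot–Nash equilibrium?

18

Each firm earns π_i = (368 - 4Q)q_i - 152q_i.
Setting ∂π_i/∂q_i = 0 with rivals' quantities fixed: 216 - 8q_i - 4q_j = 0.
With identical firms every q_j equals q_i, so q_j = q_i and 216 = 12q_i, giving q_i = 18.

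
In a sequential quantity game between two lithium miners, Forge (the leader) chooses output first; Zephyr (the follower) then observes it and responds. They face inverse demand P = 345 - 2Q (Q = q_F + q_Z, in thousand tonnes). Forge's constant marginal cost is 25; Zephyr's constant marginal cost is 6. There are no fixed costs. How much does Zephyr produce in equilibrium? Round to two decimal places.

47.13

Solve by backward induction. Given q_F, the follower Zephyr maximises π_Z = (345 - 2q_F - 2q_Z)q_Z - 6q_Z.
∂π_Z/∂q_Z = 339 - 2q_F - 4q_Z = 0 gives the reaction function q_Z = (339 - 2q_F)/4.
The leader anticipates this reaction. Substituting into P = 345 - 2Q gives P = 351/2 - q_F, so π_F = (351/2 - q_F)q_F - 25q_F.
Maximising: ∂π_F/∂q_F = 301/2 - 2q_F = 0, giving q_F = 301/4.
Then q_Z = (339 - 2·(301/4))/4 = 377/8.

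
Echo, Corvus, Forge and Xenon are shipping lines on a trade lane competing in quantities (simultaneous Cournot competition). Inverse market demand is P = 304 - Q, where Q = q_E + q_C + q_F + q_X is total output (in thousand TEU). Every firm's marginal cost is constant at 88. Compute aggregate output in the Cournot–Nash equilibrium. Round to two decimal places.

172.80

Each firm earns π_i = (304 - Q)q_i - 88q_i.
Setting ∂π_i/∂q_i = 0 with rivals' quantities fixed: 216 - 2q_i - Σ_{j≠i} q_j = 0.
With identical firms every q_j equals q_i, so Σ_{j≠i} q_j = 3q_i and 216 = 5q_i, giving q_i = 216/5.
Total output Q = 216/5 + 216/5 + 216/5 + 216/5 = 864/5.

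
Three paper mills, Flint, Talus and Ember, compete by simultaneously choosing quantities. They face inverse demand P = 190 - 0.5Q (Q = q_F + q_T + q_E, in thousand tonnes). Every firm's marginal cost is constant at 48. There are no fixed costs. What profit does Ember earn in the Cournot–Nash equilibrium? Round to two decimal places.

2520.50

A representative firm's profit is π_i = q_i(190 - 0.5Q) - 48q_i.
Setting ∂π_i/∂q_i = 0 with rivals' quantities fixed: 142 - q_i - (1/2)·Σ_{j≠i} q_j = 0.
With identical firms every q_j equals q_i, so Σ_{j≠i} q_j = 2q_i and 142 = 2q_i, giving q_i = 71.
Price P = 190 - (1/2)·213 = 167/2.
Ember's profit: (167/2 - 48)·71 = 2520.5000.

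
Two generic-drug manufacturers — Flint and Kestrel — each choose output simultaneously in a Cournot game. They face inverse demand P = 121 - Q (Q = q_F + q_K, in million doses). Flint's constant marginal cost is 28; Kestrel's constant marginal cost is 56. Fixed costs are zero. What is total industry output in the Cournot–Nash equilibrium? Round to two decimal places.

Flint's profit: π_F = (121 - Q)q_F - (28q_F). Setting ∂π_F/∂q_F = 0: 93 - 2q_F - (q_K) = 0.
Kestrel's first-order condition: 65 - 2q_K - (q_F) = 0.
Rearranging gives the reaction functions q_F = (93 - q_K)/2 and q_K = (65 - q_F)/2.
Substituting one into the other gives q_F = 121/3 and q_K = 37/3.
Total output Q = 121/3 + 37/3 = 158/3.

52.67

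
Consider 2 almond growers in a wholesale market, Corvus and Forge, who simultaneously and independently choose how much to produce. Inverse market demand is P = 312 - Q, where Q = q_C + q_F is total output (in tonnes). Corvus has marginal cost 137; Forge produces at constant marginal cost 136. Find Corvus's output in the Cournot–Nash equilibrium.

58

Corvus's profit: π_C = (312 - Q)q_C - (137q_C). Setting ∂π_C/∂q_C = 0: 175 - 2q_C - (q_F) = 0.
Forge's first-order condition: 176 - 2q_F - (q_C) = 0.
Rearranging gives the reaction functions q_C = (175 - q_F)/2 and q_F = (176 - q_C)/2.
Solving the pair: q_C = 58, q_F = 59.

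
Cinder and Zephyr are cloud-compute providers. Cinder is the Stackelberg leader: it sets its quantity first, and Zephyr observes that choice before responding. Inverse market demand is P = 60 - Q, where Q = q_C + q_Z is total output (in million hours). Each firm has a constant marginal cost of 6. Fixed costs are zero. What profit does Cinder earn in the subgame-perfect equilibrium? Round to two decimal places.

364.50

Solve by backward induction. Given q_C, the follower Zephyr maximises π_Z = (60 - q_C - q_Z)q_Z - 6q_Z.
Setting the follower's marginal profit to zero, 54 - q_C - 2q_Z = 0, i.e. q_Z = (54 - q_C)/2.
The leader anticipates this reaction. Substituting into P = 60 - Q gives P = 33 - (1/2)q_C, so π_C = (33 - (1/2)q_C)q_C - 6q_C.
The leader's first-order condition 27 - q_C = 0 yields q_C = 27.
Then q_Z = (54 - 27)/2 = 27/2.
Price P = 60 - 81/2 = 39/2.
Cinder's profit: (39/2 - 6)·27 = 729/2.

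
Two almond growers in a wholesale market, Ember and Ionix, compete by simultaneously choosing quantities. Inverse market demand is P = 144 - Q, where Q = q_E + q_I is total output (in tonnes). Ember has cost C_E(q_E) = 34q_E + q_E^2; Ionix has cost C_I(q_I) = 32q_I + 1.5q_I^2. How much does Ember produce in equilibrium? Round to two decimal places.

23.05

Ember's profit: π_E = (144 - Q)q_E - (34q_E + q_E²). Setting ∂π_E/∂q_E = 0: 110 - 4q_E - (q_I) = 0.
Ionix's first-order condition: 112 - 5q_I - (q_E) = 0.
So q_E = (110 - q_I)/4 and q_I = (112 - q_E)/5.
Substituting one into the other gives q_E = 438/19 and q_I = 338/19.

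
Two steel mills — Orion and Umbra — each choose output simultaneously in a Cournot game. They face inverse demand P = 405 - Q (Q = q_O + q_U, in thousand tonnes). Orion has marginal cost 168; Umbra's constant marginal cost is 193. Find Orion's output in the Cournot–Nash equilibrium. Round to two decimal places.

87.33

Orion's profit: π_O = (405 - Q)q_O - (168q_O). Setting ∂π_O/∂q_O = 0: 237 - 2q_O - (q_U) = 0.
Umbra's first-order condition: 212 - 2q_U - (q_O) = 0.
So q_O = (237 - q_U)/2 and q_U = (212 - q_O)/2.
Substituting one into the other gives q_O = 262/3 and q_U = 187/3.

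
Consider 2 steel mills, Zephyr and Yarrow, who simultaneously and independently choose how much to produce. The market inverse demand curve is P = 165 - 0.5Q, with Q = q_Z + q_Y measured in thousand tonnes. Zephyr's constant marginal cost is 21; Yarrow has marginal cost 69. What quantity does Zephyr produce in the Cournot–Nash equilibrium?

128

Zephyr's profit: π_Z = (165 - 0.5Q)q_Z - (21q_Z). Setting ∂π_Z/∂q_Z = 0: 144 - q_Z - (1/2)(q_Y) = 0.
Yarrow's profit: π_Y = (165 - 0.5Q)q_Y - (69q_Y). Setting ∂π_Y/∂q_Y = 0: 96 - q_Y - (1/2)(q_Z) = 0.
Best responses: q_Z = (144 - (1/2)q_Y), q_Y = (96 - (1/2)q_Z).
Substituting one into the other gives q_Z = 128 and q_Y = 32.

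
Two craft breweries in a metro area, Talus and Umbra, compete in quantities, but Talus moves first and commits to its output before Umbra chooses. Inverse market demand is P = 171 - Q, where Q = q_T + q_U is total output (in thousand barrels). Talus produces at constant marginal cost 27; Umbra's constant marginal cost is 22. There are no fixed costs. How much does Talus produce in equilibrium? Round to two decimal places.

Solve by backward induction. Given q_T, the follower Umbra maximises π_U = (171 - q_T - q_U)q_U - 22q_U.
Follower FOC: 149 - q_T - 2q_U = 0, so q_U(q_T) = (149 - q_T)/2.
The leader anticipates this reaction. Substituting into P = 171 - Q gives P = 193/2 - (1/2)q_T, so π_T = (193/2 - (1/2)q_T)q_T - 27q_T.
Maximising: ∂π_T/∂q_T = 139/2 - q_T = 0, giving q_T = 139/2.
Then q_U = (149 - 139/2)/2 = 159/4.

69.50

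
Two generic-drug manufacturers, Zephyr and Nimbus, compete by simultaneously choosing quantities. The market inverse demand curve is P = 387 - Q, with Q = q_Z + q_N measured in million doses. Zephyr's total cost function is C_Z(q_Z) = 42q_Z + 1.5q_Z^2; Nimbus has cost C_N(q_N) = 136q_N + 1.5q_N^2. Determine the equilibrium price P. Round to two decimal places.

287.67

Zephyr's profit: π_Z = (387 - Q)q_Z - (42q_Z + (3/2)q_Z²). Setting ∂π_Z/∂q_Z = 0: 345 - 5q_Z - (q_N) = 0.
Nimbus's first-order condition: 251 - 5q_N - (q_Z) = 0.
Best responses: q_Z = (345 - q_N)/5, q_N = (251 - q_Z)/5.
Solving the pair: q_Z = 737/12, q_N = 455/12.
Total output Q = 298/3, so price P = 387 - 298/3 = 863/3.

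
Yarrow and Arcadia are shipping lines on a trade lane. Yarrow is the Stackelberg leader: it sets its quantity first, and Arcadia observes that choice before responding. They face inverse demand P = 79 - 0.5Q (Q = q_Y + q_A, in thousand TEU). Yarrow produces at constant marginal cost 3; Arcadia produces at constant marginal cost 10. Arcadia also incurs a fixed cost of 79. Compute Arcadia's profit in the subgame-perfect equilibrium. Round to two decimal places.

299.13

Solve by backward induction. Given q_Y, the follower Arcadia maximises π_A = (79 - (1/2)q_Y - (1/2)q_A)q_A - 10q_A.
∂π_A/∂q_A = 69 - (1/2)q_Y - q_A = 0 gives the reaction function q_A = (69 - (1/2)q_Y).
Yarrow substitutes q_A(q_Y) into its own profit: π_Y = q_Y(79 - (1/2)q_Y - (69 - (1/2)q_Y)/2) - 3q_Y = (89/2 - (1/4)q_Y)q_Y - 3q_Y.
The leader's first-order condition 83/2 - (1/2)q_Y = 0 yields q_Y = 83.
Then q_A = (69 - (1/2)·83) = 55/2.
Price P = 79 - (1/2)·(221/2) = 95/4.
Arcadia's profit: (95/4 - 10)·(55/2) - 79 = 299.1250.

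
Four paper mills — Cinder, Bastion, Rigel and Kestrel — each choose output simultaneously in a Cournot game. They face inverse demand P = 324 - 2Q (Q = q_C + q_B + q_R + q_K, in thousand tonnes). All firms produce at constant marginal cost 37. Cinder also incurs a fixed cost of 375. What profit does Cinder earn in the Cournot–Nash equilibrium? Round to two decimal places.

A representative firm's profit is π_i = q_i(324 - 2Q) - 37q_i.
Setting ∂π_i/∂q_i = 0 with rivals' quantities fixed: 287 - 4q_i - 2·Σ_{j≠i} q_j = 0.
By symmetry each firm produces the same amount; substituting Σ_{j≠i} q_j = 3q_i yields q_i = 287/10.
Price P = 324 - 2·(574/5) = 472/5.
Cinder's profit: (472/5 - 37)·(287/10) - 375 = 1272.3800.

1272.38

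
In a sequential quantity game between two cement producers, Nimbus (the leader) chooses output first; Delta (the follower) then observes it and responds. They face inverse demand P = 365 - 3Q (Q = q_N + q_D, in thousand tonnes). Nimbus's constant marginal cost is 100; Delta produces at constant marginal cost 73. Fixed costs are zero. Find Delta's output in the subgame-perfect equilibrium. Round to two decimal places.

28.83

The follower Delta best-responds to any q_N: π_D = (365 - 3Q)q_D - 73q_D.
Setting the follower's marginal profit to zero, 292 - 3q_N - 6q_D = 0, i.e. q_D = (292 - 3q_N)/6.
The leader anticipates this reaction. Substituting into P = 365 - 3Q gives P = 219 - (3/2)q_N, so π_N = (219 - (3/2)q_N)q_N - 100q_N.
Maximising: ∂π_N/∂q_N = 119 - 3q_N = 0, giving q_N = 119/3.
Then q_D = (292 - 3·(119/3))/6 = 173/6.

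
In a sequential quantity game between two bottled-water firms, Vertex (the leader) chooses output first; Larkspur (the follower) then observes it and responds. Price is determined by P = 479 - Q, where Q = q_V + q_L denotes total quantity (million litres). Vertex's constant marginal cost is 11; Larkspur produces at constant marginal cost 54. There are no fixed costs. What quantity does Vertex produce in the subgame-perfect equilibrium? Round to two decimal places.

255.50

Solve by backward induction. Given q_V, the follower Larkspur maximises π_L = (479 - q_V - q_L)q_L - 54q_L.
∂π_L/∂q_L = 425 - q_V - 2q_L = 0 gives the reaction function q_L = (425 - q_V)/2.
The leader anticipates this reaction. Substituting into P = 479 - Q gives P = 533/2 - (1/2)q_V, so π_V = (533/2 - (1/2)q_V)q_V - 11q_V.
Maximising: ∂π_V/∂q_V = 511/2 - q_V = 0, giving q_V = 511/2.
Then q_L = (425 - 511/2)/2 = 339/4.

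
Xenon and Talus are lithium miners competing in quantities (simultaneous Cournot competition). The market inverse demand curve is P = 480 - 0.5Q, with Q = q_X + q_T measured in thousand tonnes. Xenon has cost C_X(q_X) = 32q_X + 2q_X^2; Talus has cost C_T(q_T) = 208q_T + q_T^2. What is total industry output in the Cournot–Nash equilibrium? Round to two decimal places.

158.92

Xenon's profit: π_X = (480 - 0.5Q)q_X - (32q_X + 2q_X²). Setting ∂π_X/∂q_X = 0: 448 - 5q_X - (1/2)(q_T) = 0.
Talus's profit: π_T = (480 - 0.5Q)q_T - (208q_T + q_T²). Setting ∂π_T/∂q_T = 0: 272 - 3q_T - (1/2)(q_X) = 0.
So q_X = (448 - (1/2)q_T)/5 and q_T = (272 - (1/2)q_X)/3.
Substituting one into the other gives q_X = 81.8983 and q_T = 77.0169.
Total output Q = 81.8983 + 77.0169 = 158.9153.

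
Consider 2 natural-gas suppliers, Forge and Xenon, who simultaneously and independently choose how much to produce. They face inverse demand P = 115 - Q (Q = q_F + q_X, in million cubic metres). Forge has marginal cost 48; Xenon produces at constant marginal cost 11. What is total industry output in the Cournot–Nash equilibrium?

Forge's profit: π_F = (115 - Q)q_F - (48q_F). Setting ∂π_F/∂q_F = 0: 67 - 2q_F - (q_X) = 0.
Xenon's profit: π_X = (115 - Q)q_X - (11q_X). Setting ∂π_X/∂q_X = 0: 104 - 2q_X - (q_F) = 0.
Rearranging gives the reaction functions q_F = (67 - q_X)/2 and q_X = (104 - q_F)/2.
Solving the pair: q_F = 10, q_X = 47.
Total output Q = 10 + 47 = 57.

57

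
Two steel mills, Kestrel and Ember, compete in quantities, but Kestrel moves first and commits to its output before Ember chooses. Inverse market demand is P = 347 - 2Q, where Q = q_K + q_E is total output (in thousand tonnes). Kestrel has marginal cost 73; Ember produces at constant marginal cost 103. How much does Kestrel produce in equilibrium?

Solve by backward induction. Given q_K, the follower Ember maximises π_E = (347 - 2q_K - 2q_E)q_E - 103q_E.
Follower FOC: 244 - 2q_K - 4q_E = 0, so q_E(q_K) = (244 - 2q_K)/4.
The leader anticipates this reaction. Substituting into P = 347 - 2Q gives P = 225 - q_K, so π_K = (225 - q_K)q_K - 73q_K.
The leader's first-order condition 152 - 2q_K = 0 yields q_K = 76.
Then q_E = (244 - 2·76)/4 = 23.

76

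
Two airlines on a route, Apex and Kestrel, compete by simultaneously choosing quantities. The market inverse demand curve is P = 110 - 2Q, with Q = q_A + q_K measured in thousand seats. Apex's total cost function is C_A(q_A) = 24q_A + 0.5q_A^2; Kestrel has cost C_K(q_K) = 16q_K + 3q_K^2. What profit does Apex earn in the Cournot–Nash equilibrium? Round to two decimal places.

533.53

Apex's profit: π_A = (110 - 2Q)q_A - (24q_A + (1/2)q_A²). Setting ∂π_A/∂q_A = 0: 86 - 5q_A - 2(q_K) = 0.
Kestrel's profit: π_K = (110 - 2Q)q_K - (16q_K + 3q_K²). Setting ∂π_K/∂q_K = 0: 94 - 10q_K - 2(q_A) = 0.
So q_A = (86 - 2q_K)/5 and q_K = (94 - 2q_A)/10.
Substituting one into the other gives q_A = 336/23 and q_K = 149/23.
Price P = 110 - 2·(485/23) = 1560/23.
Apex's profit: (1560/23)·(336/23) - 24·(336/23) - (1/2)(336/23)² = 533.5350.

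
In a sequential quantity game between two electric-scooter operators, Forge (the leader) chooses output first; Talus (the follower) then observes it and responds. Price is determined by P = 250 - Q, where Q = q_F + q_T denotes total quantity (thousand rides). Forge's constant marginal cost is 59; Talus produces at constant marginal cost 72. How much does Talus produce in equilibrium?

38

Solve by backward induction. Given q_F, the follower Talus maximises π_T = (250 - q_F - q_T)q_T - 72q_T.
∂π_T/∂q_T = 178 - q_F - 2q_T = 0 gives the reaction function q_T = (178 - q_F)/2.
Forge substitutes q_T(q_F) into its own profit: π_F = q_F(250 - q_F - (178 - q_F)/2) - 59q_F = (161 - (1/2)q_F)q_F - 59q_F.
Maximising: ∂π_F/∂q_F = 102 - q_F = 0, giving q_F = 102.
Then q_T = (178 - 102)/2 = 38.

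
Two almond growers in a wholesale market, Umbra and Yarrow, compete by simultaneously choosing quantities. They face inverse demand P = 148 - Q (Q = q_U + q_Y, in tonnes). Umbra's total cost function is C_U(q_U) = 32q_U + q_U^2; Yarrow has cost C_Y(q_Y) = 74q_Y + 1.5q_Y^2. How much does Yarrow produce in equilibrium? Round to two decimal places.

9.47

Umbra's profit: π_U = (148 - Q)q_U - (32q_U + q_U²). Setting ∂π_U/∂q_U = 0: 116 - 4q_U - (q_Y) = 0.
Yarrow's first-order condition: 74 - 5q_Y - (q_U) = 0.
So q_U = (116 - q_Y)/4 and q_Y = (74 - q_U)/5.
Solving the pair: q_U = 506/19, q_Y = 180/19.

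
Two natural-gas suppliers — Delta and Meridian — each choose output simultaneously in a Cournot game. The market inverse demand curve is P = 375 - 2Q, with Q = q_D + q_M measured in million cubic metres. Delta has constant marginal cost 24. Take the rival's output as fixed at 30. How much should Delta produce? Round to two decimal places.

72.75

With the rival's output fixed at 30, Delta's profit is π_D = (375 - 2·30 - 2q_D)q_D - (24q_D) = (315 - 2q_D)q_D - (24q_D).
∂π_D/∂q_D = 291 - 4q_D = 0, so q_D = 291/4.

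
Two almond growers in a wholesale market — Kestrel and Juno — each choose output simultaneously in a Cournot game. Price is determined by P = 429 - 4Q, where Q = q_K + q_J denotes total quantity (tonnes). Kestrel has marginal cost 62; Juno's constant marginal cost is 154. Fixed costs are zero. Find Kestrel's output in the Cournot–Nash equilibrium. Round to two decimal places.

38.25

Kestrel's profit: π_K = (429 - 4Q)q_K - (62q_K). Setting ∂π_K/∂q_K = 0: 367 - 8q_K - 4(q_J) = 0.
Juno's profit: π_J = (429 - 4Q)q_J - (154q_J). Setting ∂π_J/∂q_J = 0: 275 - 8q_J - 4(q_K) = 0.
Rearranging gives the reaction functions q_K = (367 - 4q_J)/8 and q_J = (275 - 4q_K)/8.
Solving the pair: q_K = 153/4, q_J = 61/4.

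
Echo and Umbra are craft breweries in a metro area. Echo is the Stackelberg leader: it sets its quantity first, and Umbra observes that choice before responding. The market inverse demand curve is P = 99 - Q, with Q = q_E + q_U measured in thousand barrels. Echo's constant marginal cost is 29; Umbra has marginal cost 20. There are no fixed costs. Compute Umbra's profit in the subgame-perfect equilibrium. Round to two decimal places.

588.06

Solve by backward induction. Given q_E, the follower Umbra maximises π_U = (99 - q_E - q_U)q_U - 20q_U.
Follower FOC: 79 - q_E - 2q_U = 0, so q_U(q_E) = (79 - q_E)/2.
Echo substitutes q_U(q_E) into its own profit: π_E = q_E(99 - q_E - (79 - q_E)/2) - 29q_E = (119/2 - (1/2)q_E)q_E - 29q_E.
The leader's first-order condition 61/2 - q_E = 0 yields q_E = 61/2.
Then q_U = (79 - 61/2)/2 = 97/4.
Price P = 99 - 219/4 = 177/4.
Umbra's profit: (177/4 - 20)·(97/4) = 588.0625.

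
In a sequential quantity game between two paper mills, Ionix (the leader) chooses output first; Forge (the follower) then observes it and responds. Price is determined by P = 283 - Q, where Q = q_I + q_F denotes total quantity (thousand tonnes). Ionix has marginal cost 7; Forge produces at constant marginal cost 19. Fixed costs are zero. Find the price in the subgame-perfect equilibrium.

The follower Forge best-responds to any q_I: π_F = (283 - Q)q_F - 19q_F.
∂π_F/∂q_F = 264 - q_I - 2q_F = 0 gives the reaction function q_F = (264 - q_I)/2.
The leader anticipates this reaction. Substituting into P = 283 - Q gives P = 151 - (1/2)q_I, so π_I = (151 - (1/2)q_I)q_I - 7q_I.
The leader's first-order condition 144 - q_I = 0 yields q_I = 144.
Then q_F = (264 - 144)/2 = 60.
Total output Q = 204, so price P = 283 - 204 = 79.

79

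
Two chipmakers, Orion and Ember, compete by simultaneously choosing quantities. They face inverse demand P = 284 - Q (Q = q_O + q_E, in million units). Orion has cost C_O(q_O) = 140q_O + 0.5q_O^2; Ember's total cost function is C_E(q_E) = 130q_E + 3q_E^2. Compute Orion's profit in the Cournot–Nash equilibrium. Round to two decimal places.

2824.21

Orion's profit: π_O = (284 - Q)q_O - (140q_O + (1/2)q_O²). Setting ∂π_O/∂q_O = 0: 144 - 3q_O - (q_E) = 0.
Ember's profit: π_E = (284 - Q)q_E - (130q_E + 3q_E²). Setting ∂π_E/∂q_E = 0: 154 - 8q_E - (q_O) = 0.
Rearranging gives the reaction functions q_O = (144 - q_E)/3 and q_E = (154 - q_O)/8.
Substituting one into the other gives q_O = 998/23 and q_E = 318/23.
Price P = 284 - 1316/23 = 226.7826.
Orion's profit: 226.7826·(998/23) - 140·(998/23) - (1/2)(998/23)² = 2824.2079.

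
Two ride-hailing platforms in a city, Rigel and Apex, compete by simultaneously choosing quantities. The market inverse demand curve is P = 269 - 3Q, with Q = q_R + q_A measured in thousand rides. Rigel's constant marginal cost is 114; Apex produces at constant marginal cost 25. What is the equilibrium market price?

136

Rigel's profit: π_R = (269 - 3Q)q_R - (114q_R). Setting ∂π_R/∂q_R = 0: 155 - 6q_R - 3(q_A) = 0.
Apex's profit: π_A = (269 - 3Q)q_A - (25q_A). Setting ∂π_A/∂q_A = 0: 244 - 6q_A - 3(q_R) = 0.
Best responses: q_R = (155 - 3q_A)/6, q_A = (244 - 3q_R)/6.
Substituting one into the other gives q_R = 22/3 and q_A = 37.
Total output Q = 133/3, so price P = 269 - 3·(133/3) = 136.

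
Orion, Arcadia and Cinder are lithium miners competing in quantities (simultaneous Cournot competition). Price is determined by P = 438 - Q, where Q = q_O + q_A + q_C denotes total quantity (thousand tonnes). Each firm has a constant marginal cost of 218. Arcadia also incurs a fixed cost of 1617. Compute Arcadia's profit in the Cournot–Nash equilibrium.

1408

Each firm earns π_i = (438 - Q)q_i - 218q_i.
First-order condition (treating rivals' output as given): 220 - 2q_i - Σ_{j≠i} q_j = 0.
With identical firms every q_j equals q_i, so Σ_{j≠i} q_j = 2q_i and 220 = 4q_i, giving q_i = 55.
Price P = 438 - 165 = 273.
Arcadia's profit: (273 - 218)·55 - 1617 = 1408.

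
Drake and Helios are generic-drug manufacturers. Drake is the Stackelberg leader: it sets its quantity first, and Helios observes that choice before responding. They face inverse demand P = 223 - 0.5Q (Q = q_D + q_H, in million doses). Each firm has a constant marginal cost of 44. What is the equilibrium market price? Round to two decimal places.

Solve by backward induction. Given q_D, the follower Helios maximises π_H = (223 - (1/2)q_D - (1/2)q_H)q_H - 44q_H.
Follower FOC: 179 - (1/2)q_D - q_H = 0, so q_H(q_D) = (179 - (1/2)q_D).
The leader anticipates this reaction. Substituting into P = 223 - 0.5Q gives P = 267/2 - (1/4)q_D, so π_D = (267/2 - (1/4)q_D)q_D - 44q_D.
Maximising: ∂π_D/∂q_D = 179/2 - (1/2)q_D = 0, giving q_D = 179.
Then q_H = (179 - (1/2)·179) = 179/2.
Total output Q = 537/2, so price P = 223 - (1/2)·(537/2) = 355/4.

88.75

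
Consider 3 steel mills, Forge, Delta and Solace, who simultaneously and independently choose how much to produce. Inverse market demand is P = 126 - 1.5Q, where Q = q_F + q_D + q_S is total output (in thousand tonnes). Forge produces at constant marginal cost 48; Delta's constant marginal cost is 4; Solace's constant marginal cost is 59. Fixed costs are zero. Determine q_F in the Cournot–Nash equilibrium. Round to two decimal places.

Forge's profit: π_F = (126 - 1.5Q)q_F - (48q_F). Setting ∂π_F/∂q_F = 0: 78 - 3q_F - (3/2)(q_D + q_S) = 0.
Delta's first-order condition: 122 - 3q_D - (3/2)(q_F + q_S) = 0.
Solace's profit: π_S = (126 - 1.5Q)q_S - (59q_S). Setting ∂π_S/∂q_S = 0: 67 - 3q_S - (3/2)(q_F + q_D) = 0.
Adding the 3 first-order conditions: 267 − 6Q = 0, so Q = 89/2.
Back-substituting: q_F = (78 − 267/4)/(3/2) = 15/2, q_D = (122 − 267/4)/(3/2) = 221/6, q_S = (67 − 267/4)/(3/2) = 1/6.

7.50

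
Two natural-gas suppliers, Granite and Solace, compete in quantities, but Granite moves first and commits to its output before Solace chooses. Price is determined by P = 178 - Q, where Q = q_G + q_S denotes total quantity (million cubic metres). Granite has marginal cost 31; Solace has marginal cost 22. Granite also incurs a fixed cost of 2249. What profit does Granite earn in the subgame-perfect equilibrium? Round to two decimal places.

The follower Solace best-responds to any q_G: π_S = (178 - Q)q_S - 22q_S.
∂π_S/∂q_S = 156 - q_G - 2q_S = 0 gives the reaction function q_S = (156 - q_G)/2.
The leader anticipates this reaction. Substituting into P = 178 - Q gives P = 100 - (1/2)q_G, so π_G = (100 - (1/2)q_G)q_G - 31q_G.
Leader FOC: 69 - q_G = 0, so q_G = 69.
Then q_S = (156 - 69)/2 = 87/2.
Price P = 178 - 225/2 = 131/2.
Granite's profit: (131/2 - 31)·69 - 2249 = 263/2.

131.50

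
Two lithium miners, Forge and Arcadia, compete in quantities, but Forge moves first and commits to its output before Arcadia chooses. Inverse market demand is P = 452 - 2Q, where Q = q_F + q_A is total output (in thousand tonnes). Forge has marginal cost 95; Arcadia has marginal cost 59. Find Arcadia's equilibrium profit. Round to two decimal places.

The follower Arcadia best-responds to any q_F: π_A = (452 - 2Q)q_A - 59q_A.
∂π_A/∂q_A = 393 - 2q_F - 4q_A = 0 gives the reaction function q_A = (393 - 2q_F)/4.
The leader anticipates this reaction. Substituting into P = 452 - 2Q gives P = 511/2 - q_F, so π_F = (511/2 - q_F)q_F - 95q_F.
Leader FOC: 321/2 - 2q_F = 0, so q_F = 321/4.
Then q_A = (393 - 2·(321/4))/4 = 465/8.
Price P = 452 - 2·(1107/8) = 701/4.
Arcadia's profit: (701/4 - 59)·(465/8) = 6757.0313.

6757.03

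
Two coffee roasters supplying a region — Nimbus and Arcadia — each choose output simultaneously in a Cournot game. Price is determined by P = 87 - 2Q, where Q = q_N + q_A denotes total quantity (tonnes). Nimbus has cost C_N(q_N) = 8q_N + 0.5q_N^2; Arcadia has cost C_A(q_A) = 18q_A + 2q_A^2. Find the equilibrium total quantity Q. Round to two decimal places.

18.92

Nimbus's profit: π_N = (87 - 2Q)q_N - (8q_N + (1/2)q_N²). Setting ∂π_N/∂q_N = 0: 79 - 5q_N - 2(q_A) = 0.
Arcadia's first-order condition: 69 - 8q_A - 2(q_N) = 0.
So q_N = (79 - 2q_A)/5 and q_A = (69 - 2q_N)/8.
Substituting one into the other gives q_N = 247/18 and q_A = 187/36.
Total output Q = 247/18 + 187/36 = 227/12.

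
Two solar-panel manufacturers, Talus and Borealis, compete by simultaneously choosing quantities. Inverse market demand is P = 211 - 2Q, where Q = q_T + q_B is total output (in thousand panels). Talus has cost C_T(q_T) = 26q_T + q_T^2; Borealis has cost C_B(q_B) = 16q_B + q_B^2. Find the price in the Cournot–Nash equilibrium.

Talus's profit: π_T = (211 - 2Q)q_T - (26q_T + q_T²). Setting ∂π_T/∂q_T = 0: 185 - 6q_T - 2(q_B) = 0.
Borealis's profit: π_B = (211 - 2Q)q_B - (16q_B + q_B²). Setting ∂π_B/∂q_B = 0: 195 - 6q_B - 2(q_T) = 0.
Best responses: q_T = (185 - 2q_B)/6, q_B = (195 - 2q_T)/6.
Solving the pair: q_T = 45/2, q_B = 25.
Total output Q = 95/2, so price P = 211 - 2·(95/2) = 116.

116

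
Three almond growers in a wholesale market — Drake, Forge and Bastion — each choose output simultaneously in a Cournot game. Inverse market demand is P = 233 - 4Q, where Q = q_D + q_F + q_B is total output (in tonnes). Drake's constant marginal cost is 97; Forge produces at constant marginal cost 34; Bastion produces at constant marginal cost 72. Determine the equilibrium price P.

Drake's profit: π_D = (233 - 4Q)q_D - (97q_D). Setting ∂π_D/∂q_D = 0: 136 - 8q_D - 4(q_F + q_B) = 0.
Forge's first-order condition: 199 - 8q_F - 4(q_D + q_B) = 0.
Bastion's profit: π_B = (233 - 4Q)q_B - (72q_B). Setting ∂π_B/∂q_B = 0: 161 - 8q_B - 4(q_D + q_F) = 0.
Summing all 3 equations gives 496 − 16Q = 0, hence Q = 31.
Back-substituting: q_D = (136 − 124)/4 = 3, q_F = (199 − 124)/4 = 75/4, q_B = (161 − 124)/4 = 37/4.
Total output Q = 31, so price P = 233 - 4·31 = 109.

109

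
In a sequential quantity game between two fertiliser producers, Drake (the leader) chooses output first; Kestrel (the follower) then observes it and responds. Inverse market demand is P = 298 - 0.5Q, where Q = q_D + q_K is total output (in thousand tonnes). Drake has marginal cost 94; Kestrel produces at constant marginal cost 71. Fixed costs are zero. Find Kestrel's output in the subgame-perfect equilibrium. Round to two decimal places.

Solve by backward induction. Given q_D, the follower Kestrel maximises π_K = (298 - (1/2)q_D - (1/2)q_K)q_K - 71q_K.
Follower FOC: 227 - (1/2)q_D - q_K = 0, so q_K(q_D) = (227 - (1/2)q_D).
Drake substitutes q_K(q_D) into its own profit: π_D = q_D(298 - (1/2)q_D - (227 - (1/2)q_D)/2) - 94q_D = (369/2 - (1/4)q_D)q_D - 94q_D.
Maximising: ∂π_D/∂q_D = 181/2 - (1/2)q_D = 0, giving q_D = 181.
Then q_K = (227 - (1/2)·181) = 273/2.

136.50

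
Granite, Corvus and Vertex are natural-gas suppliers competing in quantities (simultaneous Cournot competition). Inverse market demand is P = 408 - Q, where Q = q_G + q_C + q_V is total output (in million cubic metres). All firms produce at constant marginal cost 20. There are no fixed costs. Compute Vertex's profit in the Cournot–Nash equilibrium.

9409

A representative firm's profit is π_i = q_i(408 - Q) - 20q_i.
Setting ∂π_i/∂q_i = 0 with rivals' quantities fixed: 388 - 2q_i - Σ_{j≠i} q_j = 0.
With identical firms every q_j equals q_i, so Σ_{j≠i} q_j = 2q_i and 388 = 4q_i, giving q_i = 97.
Price P = 408 - 291 = 117.
Vertex's profit: (117 - 20)·97 = 9409.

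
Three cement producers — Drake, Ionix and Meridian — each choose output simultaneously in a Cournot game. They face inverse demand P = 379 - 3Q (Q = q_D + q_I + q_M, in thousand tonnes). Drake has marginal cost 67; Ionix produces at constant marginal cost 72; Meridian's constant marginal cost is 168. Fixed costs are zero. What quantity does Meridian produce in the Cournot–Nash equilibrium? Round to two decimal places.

1.17

Drake's profit: π_D = (379 - 3Q)q_D - (67q_D). Setting ∂π_D/∂q_D = 0: 312 - 6q_D - 3(q_I + q_M) = 0.
Ionix's first-order condition: 307 - 6q_I - 3(q_D + q_M) = 0.
Meridian's first-order condition: 211 - 6q_M - 3(q_D + q_I) = 0.
Summing all 3 equations gives 830 − 12Q = 0, hence Q = 415/6.
Back-substituting: q_D = (312 − 415/2)/3 = 209/6, q_I = (307 − 415/2)/3 = 199/6, q_M = (211 − 415/2)/3 = 7/6.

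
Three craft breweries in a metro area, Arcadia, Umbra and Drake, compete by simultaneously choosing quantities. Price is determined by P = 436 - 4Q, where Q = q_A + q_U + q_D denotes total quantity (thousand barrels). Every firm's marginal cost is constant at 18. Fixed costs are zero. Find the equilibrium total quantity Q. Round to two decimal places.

A representative firm's profit is π_i = q_i(436 - 4Q) - 18q_i.
Setting ∂π_i/∂q_i = 0 with rivals' quantities fixed: 418 - 8q_i - 4·Σ_{j≠i} q_j = 0.
By symmetry each firm produces the same amount; substituting Σ_{j≠i} q_j = 2q_i yields q_i = 418/16 = 209/8.
Total output Q = 209/8 + 209/8 + 209/8 = 627/8.

78.38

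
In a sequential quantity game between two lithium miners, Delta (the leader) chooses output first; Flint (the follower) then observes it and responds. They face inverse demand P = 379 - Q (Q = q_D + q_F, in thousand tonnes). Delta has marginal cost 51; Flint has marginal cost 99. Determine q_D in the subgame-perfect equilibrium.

The follower Flint best-responds to any q_D: π_F = (379 - Q)q_F - 99q_F.
Setting the follower's marginal profit to zero, 280 - q_D - 2q_F = 0, i.e. q_F = (280 - q_D)/2.
Delta substitutes q_F(q_D) into its own profit: π_D = q_D(379 - q_D - (280 - q_D)/2) - 51q_D = (239 - (1/2)q_D)q_D - 51q_D.
The leader's first-order condition 188 - q_D = 0 yields q_D = 188.
Then q_F = (280 - 188)/2 = 46.

188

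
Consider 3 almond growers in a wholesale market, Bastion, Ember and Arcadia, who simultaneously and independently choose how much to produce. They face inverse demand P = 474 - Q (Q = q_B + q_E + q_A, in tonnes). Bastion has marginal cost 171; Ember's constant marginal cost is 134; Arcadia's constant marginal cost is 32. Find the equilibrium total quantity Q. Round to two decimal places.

271.25

Bastion's profit: π_B = (474 - Q)q_B - (171q_B). Setting ∂π_B/∂q_B = 0: 303 - 2q_B - (q_E + q_A) = 0.
Ember's profit: π_E = (474 - Q)q_E - (134q_E). Setting ∂π_E/∂q_E = 0: 340 - 2q_E - (q_B + q_A) = 0.
Arcadia's profit: π_A = (474 - Q)q_A - (32q_A). Setting ∂π_A/∂q_A = 0: 442 - 2q_A - (q_B + q_E) = 0.
Adding the 3 conditions: 1085 − 2Q − 2Q = 0, i.e. Q = 1085/4.
Back-substituting: q_B = (303 − 1085/4) = 127/4, q_E = (340 − 1085/4) = 275/4, q_A = (442 − 1085/4) = 683/4.
Total output Q = 127/4 + 275/4 + 683/4 = 1085/4.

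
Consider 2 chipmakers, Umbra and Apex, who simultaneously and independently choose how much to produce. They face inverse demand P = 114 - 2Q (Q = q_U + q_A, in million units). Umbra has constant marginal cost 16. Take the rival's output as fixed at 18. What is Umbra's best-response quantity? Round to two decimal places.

15.50

With the rival's output fixed at 18, Umbra's profit is π_U = (114 - 2·18 - 2q_U)q_U - (16q_U) = (78 - 2q_U)q_U - (16q_U).
∂π_U/∂q_U = 62 - 4q_U = 0, so q_U = 31/2.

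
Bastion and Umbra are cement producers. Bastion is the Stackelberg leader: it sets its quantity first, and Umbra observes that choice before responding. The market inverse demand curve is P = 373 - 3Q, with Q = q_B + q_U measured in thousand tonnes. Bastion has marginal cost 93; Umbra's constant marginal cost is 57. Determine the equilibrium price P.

154

The follower Umbra best-responds to any q_B: π_U = (373 - 3Q)q_U - 57q_U.
∂π_U/∂q_U = 316 - 3q_B - 6q_U = 0 gives the reaction function q_U = (316 - 3q_B)/6.
Bastion substitutes q_U(q_B) into its own profit: π_B = q_B(373 - 3q_B - (316 - 3q_B)/2) - 93q_B = (215 - (3/2)q_B)q_B - 93q_B.
The leader's first-order condition 122 - 3q_B = 0 yields q_B = 122/3.
Then q_U = (316 - 3·(122/3))/6 = 97/3.
Total output Q = 73, so price P = 373 - 3·73 = 154.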